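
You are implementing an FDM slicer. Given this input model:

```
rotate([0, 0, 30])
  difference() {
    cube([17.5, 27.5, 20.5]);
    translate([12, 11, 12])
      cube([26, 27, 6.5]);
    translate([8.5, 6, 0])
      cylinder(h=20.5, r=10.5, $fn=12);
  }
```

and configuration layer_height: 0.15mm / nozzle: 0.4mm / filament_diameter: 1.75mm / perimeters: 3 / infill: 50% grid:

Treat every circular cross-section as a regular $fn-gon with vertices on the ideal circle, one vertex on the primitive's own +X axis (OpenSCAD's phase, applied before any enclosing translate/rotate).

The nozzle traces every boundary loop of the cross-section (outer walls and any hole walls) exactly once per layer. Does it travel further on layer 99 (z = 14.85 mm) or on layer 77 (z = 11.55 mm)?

layer 77 (z = 11.55 mm)

Layer 99 (z = 14.85): the 17.5×27.5 cube contributes its full rectangle (perimeter 90.00 mm); the cube at (12, 11) is present — its section is the full 26×27 rectangle (perimeter 106.00 mm); the cylinder at (8.5, 6): section is a regular 12-gon, circumradius r=10.5 (perimeter = 2·12·10.500·sin(180°/12) = 65.22 mm); After the difference (first − rest): starting from the 17.5×27.5 cube, the 26×27 cube at (12, 11) partially overlaps it — only the 90.75 mm² overlap (of its 702.00 mm²) is removed, clipping the outline; the r=10.5 cylinder at (8.5, 6) partially overlaps it — only the 243.09 mm² overlap (of its 330.75 mm²) is removed, clipping the outline — boundary = 56.03 mm; (rotated 30° about Z; rotation is an isometry so areas/perimeters/island counts are preserved). So its perimeter = 56.03 mm. Layer 77 (z = 11.55): the 17.5×27.5 cube contributes its full rectangle (perimeter 90.00 mm); the cube at (12, 11) is not intersected at this z (z outside [12, 18.5]); the r=10.5 cylinder at (8.5, 6) contributes a regular 12-gon of circumradius 10.5 (perimeter = 2·12·10.500·sin(180°/12) = 65.22 mm); Taking the first minus the rest: starting from the 17.5×27.5 cube, the r=10.5 cylinder at (8.5, 6) partially overlaps it — only the 258.98 mm² overlap (of its 330.75 mm²) is removed, clipping the outline — boundary = 72.86 mm; (whole slice rotated 30° about Z — lengths, areas and connectivity unchanged). So its perimeter = 72.86 mm. Layer 77 is larger (72.86 vs 56.03 mm).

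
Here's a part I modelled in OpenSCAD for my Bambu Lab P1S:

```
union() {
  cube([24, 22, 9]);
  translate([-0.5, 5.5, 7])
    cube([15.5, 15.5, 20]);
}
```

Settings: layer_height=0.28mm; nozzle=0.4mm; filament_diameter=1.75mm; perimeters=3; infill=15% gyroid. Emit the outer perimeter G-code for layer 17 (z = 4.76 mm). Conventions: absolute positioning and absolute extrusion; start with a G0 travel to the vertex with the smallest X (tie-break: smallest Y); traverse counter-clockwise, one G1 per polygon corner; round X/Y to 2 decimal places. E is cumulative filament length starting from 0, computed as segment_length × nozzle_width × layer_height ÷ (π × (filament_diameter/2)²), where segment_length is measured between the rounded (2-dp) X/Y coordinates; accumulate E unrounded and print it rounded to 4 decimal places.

G0 X0.00 Y0.00 Z4.76
G1 X24.00 Y0.00 E1.1175
G1 X24.00 Y22.00 E2.1420
G1 X0.00 Y22.00 E3.2595
G1 X0.00 Y0.00 E4.2839

At z = 4.76 mm: the cube is present — its section is the full 24×22 rectangle; the cube at (-0.5, 5.5) is not intersected at this z (z outside [7, 27]); Combining (union): only the 24×22 cube is present, so the union is just that shape — 1 connected region. The outline is a single polygon with 4 vertices. Extrusion per mm of travel: 0.4 × 0.28 / (π × 0.875²) = 0.046564. Accumulating E over each segment gives final E = 4.2839.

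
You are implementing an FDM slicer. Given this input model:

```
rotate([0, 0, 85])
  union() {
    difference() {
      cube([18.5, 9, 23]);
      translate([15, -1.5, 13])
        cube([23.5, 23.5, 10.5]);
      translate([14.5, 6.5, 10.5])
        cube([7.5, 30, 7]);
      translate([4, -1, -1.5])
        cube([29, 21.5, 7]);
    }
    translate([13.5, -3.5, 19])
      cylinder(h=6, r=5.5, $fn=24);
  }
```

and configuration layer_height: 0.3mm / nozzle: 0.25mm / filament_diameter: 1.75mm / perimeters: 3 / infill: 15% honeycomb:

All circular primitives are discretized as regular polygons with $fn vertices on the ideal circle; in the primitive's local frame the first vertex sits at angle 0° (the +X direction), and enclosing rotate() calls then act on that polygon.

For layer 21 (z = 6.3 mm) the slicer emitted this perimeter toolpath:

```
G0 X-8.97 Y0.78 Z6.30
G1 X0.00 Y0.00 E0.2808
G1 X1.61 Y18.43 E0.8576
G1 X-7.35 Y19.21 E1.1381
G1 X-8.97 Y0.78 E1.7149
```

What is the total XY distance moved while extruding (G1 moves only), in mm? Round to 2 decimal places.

Sum the Euclidean lengths of each G1 segment: total = 55.00 mm.

55.00 mm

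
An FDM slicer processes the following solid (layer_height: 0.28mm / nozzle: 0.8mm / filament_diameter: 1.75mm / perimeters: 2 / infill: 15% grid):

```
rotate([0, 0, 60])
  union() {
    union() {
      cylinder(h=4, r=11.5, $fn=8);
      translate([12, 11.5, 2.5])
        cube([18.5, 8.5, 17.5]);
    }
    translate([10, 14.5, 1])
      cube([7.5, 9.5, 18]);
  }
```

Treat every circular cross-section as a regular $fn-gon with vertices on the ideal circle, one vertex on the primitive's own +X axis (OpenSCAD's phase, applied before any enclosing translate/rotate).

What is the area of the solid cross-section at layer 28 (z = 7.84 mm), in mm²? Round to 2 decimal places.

At z = 7.84 mm: the cylinder does not reach this height (z outside [0, 4]); the 18.5×8.5 cube at (12, 11.5) contributes its full rectangle (area 157.25 mm²); Combining (union): only the 18.5×8.5 cube at (12, 11.5) is present, so the union is just that shape — area = 157.25 mm²; the cube at (10, 14.5) is present — its section is the full 7.5×9.5 rectangle (area 71.25 mm²); Merging all regions: the regions partially overlap — summed areas 228.50 mm² minus the doubly-counted overlap 30.25 mm² gives 198.25 mm² — area = 198.25 mm²; (whole slice rotated 60° about Z — lengths, areas and connectivity unchanged). Overall, the cross-section is a single solid region. Net area = 198.25 mm².

198.25 mm²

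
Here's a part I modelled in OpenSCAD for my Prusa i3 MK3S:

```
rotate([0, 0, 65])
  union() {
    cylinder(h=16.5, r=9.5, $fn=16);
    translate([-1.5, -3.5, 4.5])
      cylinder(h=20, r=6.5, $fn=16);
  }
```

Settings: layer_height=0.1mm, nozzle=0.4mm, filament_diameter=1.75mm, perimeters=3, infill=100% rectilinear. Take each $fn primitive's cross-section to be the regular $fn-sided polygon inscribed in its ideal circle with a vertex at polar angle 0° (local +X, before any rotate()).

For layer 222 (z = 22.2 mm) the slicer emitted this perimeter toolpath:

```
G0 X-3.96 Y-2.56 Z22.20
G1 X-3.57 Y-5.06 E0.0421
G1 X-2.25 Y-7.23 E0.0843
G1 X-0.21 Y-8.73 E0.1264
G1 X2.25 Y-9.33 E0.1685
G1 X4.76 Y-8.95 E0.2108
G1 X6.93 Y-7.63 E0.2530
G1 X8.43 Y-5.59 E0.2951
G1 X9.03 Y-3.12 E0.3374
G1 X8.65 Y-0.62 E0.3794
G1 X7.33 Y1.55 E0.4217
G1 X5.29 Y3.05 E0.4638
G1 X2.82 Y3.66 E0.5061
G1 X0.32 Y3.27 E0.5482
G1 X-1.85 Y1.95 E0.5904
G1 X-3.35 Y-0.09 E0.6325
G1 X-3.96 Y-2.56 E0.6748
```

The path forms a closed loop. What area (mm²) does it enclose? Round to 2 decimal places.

129.34 mm²

Apply the shoelace formula to the sequence of (X, Y) vertices; enclosed area = 129.34 mm².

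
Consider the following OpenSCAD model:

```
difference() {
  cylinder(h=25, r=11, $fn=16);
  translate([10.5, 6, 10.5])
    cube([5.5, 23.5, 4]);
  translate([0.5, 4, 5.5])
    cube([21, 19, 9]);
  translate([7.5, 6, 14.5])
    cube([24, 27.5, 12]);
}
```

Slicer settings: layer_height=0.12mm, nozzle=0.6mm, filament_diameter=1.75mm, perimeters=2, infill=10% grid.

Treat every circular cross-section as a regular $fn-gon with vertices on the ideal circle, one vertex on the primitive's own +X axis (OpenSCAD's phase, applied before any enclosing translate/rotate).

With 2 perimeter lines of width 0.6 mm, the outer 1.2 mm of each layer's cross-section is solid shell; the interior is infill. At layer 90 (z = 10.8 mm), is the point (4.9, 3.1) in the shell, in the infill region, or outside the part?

At z = 10.8 mm: the r=11 cylinder gives a regular 16-gon of circumradius 11 (constant along its height); the 5.5×23.5 cube at (10.5, 6) contributes its full rectangle; the cube at (0.5, 4) is present — its section is the full 21×19 rectangle; the cube at (7.5, 6) is not intersected at this z (z outside [14.5, 26.5]); After the difference (first − rest): starting from the r=11 cylinder, the 5.5×23.5 cube at (10.5, 6) misses the remaining region (no effect); the 21×19 cube at (0.5, 4) partially overlaps it — only the 46.73 mm² overlap (of its 399.00 mm²) is removed, clipping the outline — 1 connected region. Overall, the cross-section is a single solid region. The nearest boundary edge runs (0.50, 4.00)→(10.20, 4.00); distance from the point to it = 0.90 mm. The point is inside the cross-section, 0.90 mm from the nearest boundary — within the 1.2 mm shell band (2 × 0.6).

shell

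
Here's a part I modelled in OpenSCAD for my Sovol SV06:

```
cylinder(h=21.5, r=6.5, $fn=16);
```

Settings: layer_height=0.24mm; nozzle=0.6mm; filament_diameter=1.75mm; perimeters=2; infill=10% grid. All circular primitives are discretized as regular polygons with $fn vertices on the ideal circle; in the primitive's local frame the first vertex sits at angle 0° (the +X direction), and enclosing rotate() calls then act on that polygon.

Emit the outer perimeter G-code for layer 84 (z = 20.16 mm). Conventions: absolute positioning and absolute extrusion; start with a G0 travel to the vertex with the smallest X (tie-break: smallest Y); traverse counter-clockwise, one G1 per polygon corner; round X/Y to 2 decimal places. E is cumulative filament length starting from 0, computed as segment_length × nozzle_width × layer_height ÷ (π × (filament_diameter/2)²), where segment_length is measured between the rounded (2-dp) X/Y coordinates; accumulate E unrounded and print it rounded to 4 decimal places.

At z = 20.16 mm: the cylinder: section is a regular 16-gon, circumradius r=6.5. The outline is a single polygon with 16 vertices. Extrusion per mm of travel: 0.6 × 0.24 / (π × 0.875²) = 0.059868. Accumulating E over each segment gives final E = 2.4309.

G0 X-6.50 Y0.00 Z20.16
G1 X-6.01 Y-2.49 E0.1519
G1 X-4.60 Y-4.60 E0.3039
G1 X-2.49 Y-6.01 E0.4558
G1 X0.00 Y-6.50 E0.6077
G1 X2.49 Y-6.01 E0.7597
G1 X4.60 Y-4.60 E0.9116
G1 X6.01 Y-2.49 E1.0635
G1 X6.50 Y0.00 E1.2154
G1 X6.01 Y2.49 E1.3674
G1 X4.60 Y4.60 E1.5193
G1 X2.49 Y6.01 E1.6712
G1 X0.00 Y6.50 E1.8232
G1 X-2.49 Y6.01 E1.9751
G1 X-4.60 Y4.60 E2.1270
G1 X-6.01 Y2.49 E2.2790
G1 X-6.50 Y0.00 E2.4309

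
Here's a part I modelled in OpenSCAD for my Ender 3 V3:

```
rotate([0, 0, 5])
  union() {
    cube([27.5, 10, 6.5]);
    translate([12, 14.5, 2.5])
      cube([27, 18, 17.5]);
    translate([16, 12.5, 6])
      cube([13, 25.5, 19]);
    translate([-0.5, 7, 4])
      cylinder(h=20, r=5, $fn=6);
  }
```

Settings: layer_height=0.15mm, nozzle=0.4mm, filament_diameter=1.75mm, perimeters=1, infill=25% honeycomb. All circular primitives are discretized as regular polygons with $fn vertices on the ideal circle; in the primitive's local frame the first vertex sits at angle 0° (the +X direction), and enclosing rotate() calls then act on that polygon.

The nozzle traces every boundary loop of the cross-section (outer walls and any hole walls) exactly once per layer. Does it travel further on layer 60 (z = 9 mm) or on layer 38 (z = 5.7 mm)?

Layer 60 (z = 9): the cube does not reach this height (z outside [0, 6.5]); the cube at (12, 14.5) (footprint 27×18) is included at this height (perimeter 90.00 mm); the 13×25.5 cube at (16, 12.5) contributes its full rectangle (perimeter 77.00 mm); the r=5 cylinder at (-0.5, 7) contributes a regular 6-gon of circumradius 5 (perimeter = 2·6·5.000·sin(180°/6) = 30.00 mm); Taking the union: the regions partially overlap (shared area 234.00 mm²), so the edge portions inside another operand are dropped and the merged outline is re-measured after clipping — boundary = 135.00 mm; (rotated 5° about Z; rotation is an isometry so areas/perimeters/island counts are preserved). So its perimeter = 135.00 mm. Layer 38 (z = 5.7): the cube (footprint 27.5×10) is included at this height (perimeter 75.00 mm); the cube at (12, 14.5) is present — its section is the full 27×18 rectangle (perimeter 90.00 mm); the cube at (16, 12.5) does not reach this height (z outside [6, 25]); the r=5 cylinder at (-0.5, 7) gives a regular 6-gon of circumradius 5 (constant along its height) (perimeter = 2·6·5.000·sin(180°/6) = 30.00 mm); Merging all regions: the regions partially overlap (shared area 24.97 mm²), so the edge portions inside another operand are dropped and the merged outline is re-measured after clipping — boundary = 174.44 mm; (rotated 5° about Z; rotation is an isometry so areas/perimeters/island counts are preserved). So its perimeter = 174.44 mm. Layer 38 is larger (174.44 vs 135.00 mm).

layer 38 (z = 5.7 mm)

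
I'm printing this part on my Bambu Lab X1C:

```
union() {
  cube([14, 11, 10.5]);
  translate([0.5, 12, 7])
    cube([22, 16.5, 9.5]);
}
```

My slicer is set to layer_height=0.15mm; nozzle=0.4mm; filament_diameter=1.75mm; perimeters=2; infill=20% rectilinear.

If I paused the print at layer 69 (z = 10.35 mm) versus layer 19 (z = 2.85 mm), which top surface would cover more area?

layer 69 (z = 10.35 mm)

Layer 69 (z = 10.35): the cube (footprint 14×11) is included at this height (area 154.00 mm²); the cube at (0.5, 12) (footprint 22×16.5) is included at this height (area 363.00 mm²); Merging all regions: the 2 present regions are separate (no shared area or edge), so areas and boundary lengths simply add and each stays a separate island — area = 517.00 mm². So its area = 517.00 mm². Layer 19 (z = 2.85): the 14×11 cube contributes its full rectangle (area 154.00 mm²); the cube at (0.5, 12) is not intersected at this z (z outside [7, 16.5]); Taking the union: only the 14×11 cube is present, so the union is just that shape — area = 154.00 mm². So its area = 154.00 mm². Layer 69 is larger (517.00 vs 154.00 mm²).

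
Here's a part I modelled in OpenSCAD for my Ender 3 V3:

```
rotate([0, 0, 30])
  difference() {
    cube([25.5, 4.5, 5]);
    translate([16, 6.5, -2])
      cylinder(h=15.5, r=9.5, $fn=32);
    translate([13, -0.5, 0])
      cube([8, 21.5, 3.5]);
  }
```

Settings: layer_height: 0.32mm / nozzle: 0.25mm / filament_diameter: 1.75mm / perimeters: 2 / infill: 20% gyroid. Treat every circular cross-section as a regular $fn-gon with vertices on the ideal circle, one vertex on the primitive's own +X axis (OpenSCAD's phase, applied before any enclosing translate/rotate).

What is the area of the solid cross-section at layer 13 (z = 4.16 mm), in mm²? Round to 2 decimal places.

39.76 mm²

At z = 4.16 mm: the cube is present — its section is the full 25.5×4.5 rectangle (area 114.75 mm²); the cylinder at (16, 6.5): section is a regular 32-gon, circumradius r=9.5 (area = (32/2)·9.500²·sin(360°/32) = 281.71 mm²); the cube at (13, -0.5) is not intersected at this z (z outside [0, 3.5]); Taking the first minus the rest: starting from the 25.5×4.5 cube (114.75 mm²), the r=9.5 cylinder at (16, 6.5) partially overlaps it — only the 74.99 mm² overlap (of its 281.71 mm²) is removed, clipping the outline — area = 39.76 mm²; (whole slice rotated 30° about Z — lengths, areas and connectivity unchanged). Overall, the cross-section has 2 separate islands. Net area = 39.76 mm².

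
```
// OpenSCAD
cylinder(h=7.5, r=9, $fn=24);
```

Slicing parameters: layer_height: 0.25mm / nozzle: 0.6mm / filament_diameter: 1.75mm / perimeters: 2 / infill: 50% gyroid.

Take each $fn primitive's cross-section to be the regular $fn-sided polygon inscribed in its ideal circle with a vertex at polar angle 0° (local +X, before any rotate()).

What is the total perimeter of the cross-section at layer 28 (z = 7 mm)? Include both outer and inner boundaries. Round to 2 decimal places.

56.39 mm

At z = 7 mm: the r=9 cylinder gives a regular 24-gon of circumradius 9 (constant along its height) (perimeter = 2·24·9.000·sin(180°/24) = 56.39 mm). Overall, the cross-section is a single solid region. Total boundary length (outer) = 56.39 mm.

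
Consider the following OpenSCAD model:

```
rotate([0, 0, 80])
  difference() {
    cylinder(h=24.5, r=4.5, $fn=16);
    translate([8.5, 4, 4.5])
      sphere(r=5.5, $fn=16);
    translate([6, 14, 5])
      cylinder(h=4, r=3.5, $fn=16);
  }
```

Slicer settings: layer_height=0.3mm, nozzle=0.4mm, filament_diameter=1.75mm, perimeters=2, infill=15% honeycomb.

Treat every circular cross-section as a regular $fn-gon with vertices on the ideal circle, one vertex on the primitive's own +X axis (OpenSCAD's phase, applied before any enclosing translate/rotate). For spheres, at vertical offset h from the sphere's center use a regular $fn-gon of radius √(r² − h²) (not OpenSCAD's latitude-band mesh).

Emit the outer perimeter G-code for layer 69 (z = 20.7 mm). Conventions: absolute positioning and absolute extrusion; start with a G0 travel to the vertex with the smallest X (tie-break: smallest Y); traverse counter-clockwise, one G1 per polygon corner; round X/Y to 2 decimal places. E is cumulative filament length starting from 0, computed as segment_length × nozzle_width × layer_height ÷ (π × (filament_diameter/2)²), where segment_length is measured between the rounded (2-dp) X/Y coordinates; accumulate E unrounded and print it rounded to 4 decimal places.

G0 X-4.43 Y0.78 Z20.70
G1 X-4.39 Y-0.97 E0.0873
G1 X-3.69 Y-2.58 E0.1749
G1 X-2.42 Y-3.80 E0.2628
G1 X-0.78 Y-4.43 E0.3504
G1 X0.97 Y-4.39 E0.4378
G1 X2.58 Y-3.69 E0.5253
G1 X3.80 Y-2.42 E0.6132
G1 X4.43 Y-0.78 E0.7009
G1 X4.39 Y0.97 E0.7882
G1 X3.69 Y2.58 E0.8758
G1 X2.42 Y3.80 E0.9636
G1 X0.78 Y4.43 E1.0513
G1 X-0.97 Y4.39 E1.1386
G1 X-2.58 Y3.69 E1.2262
G1 X-3.80 Y2.42 E1.3141
G1 X-4.43 Y0.78 E1.4017

At z = 20.7 mm: the r=4.5 cylinder gives a regular 16-gon of circumradius 4.5 (constant along its height); the sphere at (8.5, 4) is absent (|z−center|=16.200 > r=5.5); the cylinder at (6, 14) is absent (z outside [5, 9]); Taking the first minus the rest: none of the subtracted shapes is present at this height, so the r=4.5 cylinder is unchanged — 1 connected region; (whole slice rotated 80° about Z — lengths, areas and connectivity unchanged). The outline is a single polygon with 16 vertices. Extrusion per mm of travel: 0.4 × 0.3 / (π × 0.875²) = 0.049890. Accumulating E over each segment gives final E = 1.4017.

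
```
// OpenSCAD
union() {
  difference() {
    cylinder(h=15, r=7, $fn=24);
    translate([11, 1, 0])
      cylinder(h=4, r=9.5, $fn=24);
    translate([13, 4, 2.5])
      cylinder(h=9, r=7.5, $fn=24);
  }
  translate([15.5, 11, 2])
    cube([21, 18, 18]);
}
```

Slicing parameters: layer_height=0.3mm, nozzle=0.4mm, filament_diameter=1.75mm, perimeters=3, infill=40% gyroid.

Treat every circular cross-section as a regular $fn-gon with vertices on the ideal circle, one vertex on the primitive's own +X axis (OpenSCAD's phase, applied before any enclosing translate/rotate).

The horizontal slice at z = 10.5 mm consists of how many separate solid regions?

At z = 10.5 mm: the r=7 cylinder gives a regular 24-gon of circumradius 7 (constant along its height); the cylinder at (11, 1) does not reach this height (z outside [0, 4]); the r=7.5 cylinder at (13, 4) contributes a regular 24-gon of circumradius 7.5; After the difference (first − rest): starting from the r=7 cylinder, the r=7.5 cylinder at (13, 4) partially overlaps it — only the 2.63 mm² overlap (of its 174.70 mm²) is removed, clipping the outline — 1 connected region; the 21×18 cube at (15.5, 11) contributes its full rectangle; Taking the union: the 2 present regions are separate (no shared area or edge), so areas and boundary lengths simply add and each stays a separate island — 2 connected regions. The result has 2 disconnected regions.

2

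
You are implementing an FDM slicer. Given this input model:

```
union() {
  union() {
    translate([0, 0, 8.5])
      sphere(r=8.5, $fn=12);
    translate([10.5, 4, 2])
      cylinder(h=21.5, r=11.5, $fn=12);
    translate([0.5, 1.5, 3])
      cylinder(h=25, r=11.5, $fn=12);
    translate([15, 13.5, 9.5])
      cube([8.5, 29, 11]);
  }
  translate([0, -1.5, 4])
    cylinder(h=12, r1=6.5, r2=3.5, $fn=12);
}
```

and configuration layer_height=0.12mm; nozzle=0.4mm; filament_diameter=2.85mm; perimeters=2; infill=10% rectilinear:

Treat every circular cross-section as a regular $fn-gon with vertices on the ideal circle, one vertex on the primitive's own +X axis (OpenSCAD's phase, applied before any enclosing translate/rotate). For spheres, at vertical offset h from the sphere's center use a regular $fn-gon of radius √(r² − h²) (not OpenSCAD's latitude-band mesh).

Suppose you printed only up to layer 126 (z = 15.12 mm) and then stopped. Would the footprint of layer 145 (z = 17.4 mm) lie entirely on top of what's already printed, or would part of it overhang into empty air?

entirely on top

Compare the two slices. At z = 15.12: the r=8.5 sphere slices to a regular 12-gon of circumradius 5.332 (√(r²−h²) with h=6.62 from center) (area = (12/2)·5.332²·sin(360°/12) = 85.28 mm²); the cylinder at (10.5, 4): section is a regular 12-gon, circumradius r=11.5 (area = (12/2)·11.500²·sin(360°/12) = 396.75 mm²); the r=11.5 cylinder at (0.5, 1.5) gives a regular 12-gon of circumradius 11.5 (constant along its height) (area = (12/2)·11.500²·sin(360°/12) = 396.75 mm²); the 8.5×29 cube at (15, 13.5) contributes its full rectangle (area 246.50 mm²); Taking the union: the regions partially overlap — summed areas 1125.28 mm² minus the doubly-counted overlap 259.39 mm² gives 865.88 mm² — area = 865.88 mm²; the cone at (0, -1.5) (r1=6.5→r2=3.5) has section circumradius 3.720 here — a regular 12-gon (area = (12/2)·3.720²·sin(360°/12) = 41.52 mm²); Taking the union: the cone at (0, -1.5) lies entirely inside that combined region, so the union is just that combined region — area = 865.88 mm². At z = 17.4: the sphere is absent (|z−center|=8.900 > r=8.5); the r=11.5 cylinder at (10.5, 4) contributes a regular 12-gon of circumradius 11.5 (area = (12/2)·11.500²·sin(360°/12) = 396.75 mm²); the r=11.5 cylinder at (0.5, 1.5) gives a regular 12-gon of circumradius 11.5 (constant along its height) (area = (12/2)·11.500²·sin(360°/12) = 396.75 mm²); the cube at (15, 13.5) (footprint 8.5×29) is included at this height (area 246.50 mm²); Combining (union): the regions partially overlap — summed areas 1040.00 mm² minus the doubly-counted overlap 174.12 mm² gives 865.88 mm² — area = 865.88 mm²; the cone at (0, -1.5) is absent (z outside [4, 16]); Merging all regions: only that combined region is present, so the union is just that shape — area = 865.88 mm². Checking containment: the cross-section at z = 17.4 is a subset of the cross-section at z = 15.12.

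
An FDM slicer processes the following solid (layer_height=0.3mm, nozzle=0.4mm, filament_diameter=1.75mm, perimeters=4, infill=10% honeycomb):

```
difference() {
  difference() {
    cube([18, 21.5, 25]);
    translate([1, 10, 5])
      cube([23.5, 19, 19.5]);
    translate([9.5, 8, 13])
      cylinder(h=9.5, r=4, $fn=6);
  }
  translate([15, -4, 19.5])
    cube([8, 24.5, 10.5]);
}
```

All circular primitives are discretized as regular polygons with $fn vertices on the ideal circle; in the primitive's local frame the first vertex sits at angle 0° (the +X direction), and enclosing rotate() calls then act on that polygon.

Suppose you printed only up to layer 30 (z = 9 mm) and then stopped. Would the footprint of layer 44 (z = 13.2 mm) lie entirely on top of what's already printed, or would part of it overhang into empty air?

entirely on top

Compare the two slices. At z = 9: the cube (footprint 18×21.5) is included at this height (area 387.00 mm²); the cube at (1, 10) (footprint 23.5×19) is included at this height (area 446.50 mm²); the cylinder at (9.5, 8) is absent (z outside [13, 22.5]); Subtracting the remaining from the first: starting from the 18×21.5 cube (387.00 mm²), the 23.5×19 cube at (1, 10) partially overlaps it — only the 195.50 mm² overlap (of its 446.50 mm²) is removed, clipping the outline — area = 191.50 mm²; the cube at (15, -4) is not intersected at this z (z outside [19.5, 30]); After the difference (first − rest): none of the subtracted shapes is present at this height, so the result so far is unchanged — area = 191.50 mm². At z = 13.2: the 18×21.5 cube contributes its full rectangle (area 387.00 mm²); the cube at (1, 10) (footprint 23.5×19) is included at this height (area 446.50 mm²); the r=4 cylinder at (9.5, 8) contributes a regular 6-gon of circumradius 4 (area = (6/2)·4.000²·sin(360°/6) = 41.57 mm²); Subtracting the remaining from the first: starting from the 18×21.5 cube (387.00 mm²), the 23.5×19 cube at (1, 10) partially overlaps it — only the 195.50 mm² overlap (of its 446.50 mm²) is removed, clipping the outline; the r=4 cylinder at (9.5, 8) partially overlaps it — only the 34.48 mm² overlap (of its 41.57 mm²) is removed, clipping the outline — area = 157.02 mm²; the cube at (15, -4) does not reach this height (z outside [19.5, 30]); Subtracting the remaining from the first: none of the subtracted shapes is present at this height, so the result so far is unchanged — area = 157.02 mm². Checking containment: the cross-section at z = 13.2 is a subset of the cross-section at z = 9.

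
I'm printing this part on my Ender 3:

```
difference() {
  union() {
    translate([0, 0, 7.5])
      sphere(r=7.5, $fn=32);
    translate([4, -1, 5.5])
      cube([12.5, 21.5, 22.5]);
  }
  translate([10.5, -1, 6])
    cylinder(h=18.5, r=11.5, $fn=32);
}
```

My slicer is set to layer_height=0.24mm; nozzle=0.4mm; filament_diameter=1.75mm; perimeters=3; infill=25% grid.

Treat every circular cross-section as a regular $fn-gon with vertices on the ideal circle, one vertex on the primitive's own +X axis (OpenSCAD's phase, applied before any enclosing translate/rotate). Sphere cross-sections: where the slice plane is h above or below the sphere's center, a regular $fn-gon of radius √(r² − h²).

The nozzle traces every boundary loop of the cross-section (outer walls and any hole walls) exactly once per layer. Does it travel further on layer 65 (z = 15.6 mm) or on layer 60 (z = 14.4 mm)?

layer 60 (z = 14.4 mm)

Layer 65 (z = 15.6): the sphere is absent (|z−center|=8.100 > r=7.5); the 12.5×21.5 cube at (4, -1) contributes its full rectangle (perimeter 68.00 mm); Merging all regions: only the 12.5×21.5 cube at (4, -1) is present, so the union is just that shape — boundary = 68.00 mm; the cylinder at (10.5, -1): section is a regular 32-gon, circumradius r=11.5 (perimeter = 2·32·11.500·sin(180°/32) = 72.14 mm); Subtracting the remaining from the first: starting from the result so far, the r=11.5 cylinder at (10.5, -1) partially overlaps it — only the 135.79 mm² overlap (of its 412.81 mm²) is removed, clipping the outline — boundary = 49.49 mm. So its perimeter = 49.49 mm. Layer 60 (z = 14.4): the sphere: section is a regular 32-gon, circumradius = √(r²−h²) = √(7.5²−6.9²) = 2.939 (perimeter = 2·32·2.939·sin(180°/32) = 18.44 mm); the cube at (4, -1) is present — its section is the full 12.5×21.5 rectangle (perimeter 68.00 mm); Combining (union): the 2 present regions are separate (no shared area or edge), so areas and boundary lengths simply add and each stays a separate island — boundary = 86.44 mm; the r=11.5 cylinder at (10.5, -1) contributes a regular 32-gon of circumradius 11.5 (perimeter = 2·32·11.500·sin(180°/32) = 72.14 mm); Taking the first minus the rest: starting from that combined region, the r=11.5 cylinder at (10.5, -1) partially overlaps it — only the 153.87 mm² overlap (of its 412.81 mm²) is removed, clipping the outline — boundary = 63.41 mm. So its perimeter = 63.41 mm. Layer 60 is larger (63.41 vs 49.49 mm).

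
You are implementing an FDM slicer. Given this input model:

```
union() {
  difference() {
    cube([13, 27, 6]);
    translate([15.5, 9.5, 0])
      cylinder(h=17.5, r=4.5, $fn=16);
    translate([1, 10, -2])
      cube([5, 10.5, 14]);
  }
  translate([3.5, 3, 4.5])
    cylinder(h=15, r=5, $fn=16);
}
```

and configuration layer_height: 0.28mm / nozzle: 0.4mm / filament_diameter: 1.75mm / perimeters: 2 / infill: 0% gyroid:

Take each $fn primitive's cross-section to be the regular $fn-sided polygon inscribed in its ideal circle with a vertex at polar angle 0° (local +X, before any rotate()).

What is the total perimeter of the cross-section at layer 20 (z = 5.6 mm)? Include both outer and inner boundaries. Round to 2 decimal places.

At z = 5.6 mm: the 13×27 cube contributes its full rectangle (perimeter 80.00 mm); the r=4.5 cylinder at (15.5, 9.5) contributes a regular 16-gon of circumradius 4.5 (perimeter = 2·16·4.500·sin(180°/16) = 28.09 mm); the cube at (1, 10) (footprint 5×10.5) is included at this height (perimeter 31.00 mm); Taking the first minus the rest: starting from the 13×27 cube, the r=4.5 cylinder at (15.5, 9.5) partially overlaps it — only the 10.02 mm² overlap (of its 61.99 mm²) is removed, clipping the outline; the 5×10.5 cube at (1, 10) lies wholly inside it (removes its full 52.50 mm² and its 31.00 mm outline becomes a hole wall) — boundary (outer + 1 inner loop) = 112.39 mm; the cylinder at (3.5, 3): section is a regular 16-gon, circumradius r=5 (perimeter = 2·16·5.000·sin(180°/16) = 31.21 mm); Combining (union): the regions partially overlap (shared area 59.15 mm²), so the edge portions inside another operand are dropped and the merged outline is re-measured after clipping — boundary (outer + 1 inner loop) = 114.73 mm. Overall, the cross-section is one region with 1 hole. Total boundary length (outer + inner) = 114.73 mm.

114.73 mm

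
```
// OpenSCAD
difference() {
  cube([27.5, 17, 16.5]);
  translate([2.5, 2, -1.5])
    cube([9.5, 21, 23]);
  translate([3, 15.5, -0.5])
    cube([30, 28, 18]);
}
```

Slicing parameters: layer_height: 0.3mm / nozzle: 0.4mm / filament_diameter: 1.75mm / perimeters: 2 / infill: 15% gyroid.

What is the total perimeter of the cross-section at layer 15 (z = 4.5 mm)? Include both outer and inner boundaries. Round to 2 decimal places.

116.00 mm

At z = 4.5 mm: the 27.5×17 cube contributes its full rectangle (perimeter 89.00 mm); the 9.5×21 cube at (2.5, 2) contributes its full rectangle (perimeter 61.00 mm); the 30×28 cube at (3, 15.5) contributes its full rectangle (perimeter 116.00 mm); Subtracting the remaining from the first: starting from the 27.5×17 cube, the 9.5×21 cube at (2.5, 2) partially overlaps it — only the 142.50 mm² overlap (of its 199.50 mm²) is removed, clipping the outline; the 30×28 cube at (3, 15.5) partially overlaps it — only the 23.25 mm² overlap (of its 840.00 mm²) is removed, clipping the outline — boundary = 116.00 mm. Overall, the cross-section is a single solid region. Total boundary length (outer) = 116.00 mm.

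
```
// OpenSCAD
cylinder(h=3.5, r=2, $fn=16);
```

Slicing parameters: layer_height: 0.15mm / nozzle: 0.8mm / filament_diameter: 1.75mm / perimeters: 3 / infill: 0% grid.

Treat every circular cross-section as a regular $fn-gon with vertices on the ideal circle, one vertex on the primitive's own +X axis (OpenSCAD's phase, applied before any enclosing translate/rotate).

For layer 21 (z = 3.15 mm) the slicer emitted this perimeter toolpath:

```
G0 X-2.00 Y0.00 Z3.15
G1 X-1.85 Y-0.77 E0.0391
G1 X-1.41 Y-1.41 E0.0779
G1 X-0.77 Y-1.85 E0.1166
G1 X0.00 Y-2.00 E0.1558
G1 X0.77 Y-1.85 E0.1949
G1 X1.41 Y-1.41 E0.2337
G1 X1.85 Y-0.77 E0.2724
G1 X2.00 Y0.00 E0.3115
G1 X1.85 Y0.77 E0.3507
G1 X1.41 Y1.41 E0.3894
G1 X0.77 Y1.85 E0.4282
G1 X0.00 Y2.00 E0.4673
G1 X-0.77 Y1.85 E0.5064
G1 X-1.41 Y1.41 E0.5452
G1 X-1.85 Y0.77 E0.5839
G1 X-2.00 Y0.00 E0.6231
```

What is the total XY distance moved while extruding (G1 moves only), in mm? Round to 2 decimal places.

Sum the Euclidean lengths of each G1 segment: total = 12.49 mm.

12.49 mm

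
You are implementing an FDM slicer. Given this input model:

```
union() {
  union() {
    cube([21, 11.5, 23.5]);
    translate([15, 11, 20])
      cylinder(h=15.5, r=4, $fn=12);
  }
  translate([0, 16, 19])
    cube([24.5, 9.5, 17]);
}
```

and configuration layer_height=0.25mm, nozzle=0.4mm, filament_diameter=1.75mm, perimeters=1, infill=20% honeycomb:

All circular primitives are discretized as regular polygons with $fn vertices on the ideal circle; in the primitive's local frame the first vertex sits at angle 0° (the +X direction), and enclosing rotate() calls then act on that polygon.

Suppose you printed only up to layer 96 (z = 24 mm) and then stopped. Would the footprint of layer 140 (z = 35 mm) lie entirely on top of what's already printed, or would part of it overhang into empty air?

entirely on top

Compare the two slices. At z = 24: the cube does not reach this height (z outside [0, 23.5]); the r=4 cylinder at (15, 11) gives a regular 12-gon of circumradius 4 (constant along its height) (area = (12/2)·4.000²·sin(360°/12) = 48.00 mm²); Merging all regions: only the r=4 cylinder at (15, 11) is present, so the union is just that shape — area = 48.00 mm²; the cube at (0, 16) (footprint 24.5×9.5) is included at this height (area 232.75 mm²); Combining (union): the 2 present regions are separate (no shared area or edge), so areas and boundary lengths simply add and each stays a separate island — area = 280.75 mm². At z = 35: the cube is not intersected at this z (z outside [0, 23.5]); the cylinder at (15, 11): section is a regular 12-gon, circumradius r=4 (area = (12/2)·4.000²·sin(360°/12) = 48.00 mm²); Combining (union): only the r=4 cylinder at (15, 11) is present, so the union is just that shape — area = 48.00 mm²; the cube at (0, 16) is present — its section is the full 24.5×9.5 rectangle (area 232.75 mm²); Combining (union): the 2 present regions are separate (no shared area or edge), so areas and boundary lengths simply add and each stays a separate island — area = 280.75 mm². Checking containment: the cross-section at z = 35 is a subset of the cross-section at z = 24.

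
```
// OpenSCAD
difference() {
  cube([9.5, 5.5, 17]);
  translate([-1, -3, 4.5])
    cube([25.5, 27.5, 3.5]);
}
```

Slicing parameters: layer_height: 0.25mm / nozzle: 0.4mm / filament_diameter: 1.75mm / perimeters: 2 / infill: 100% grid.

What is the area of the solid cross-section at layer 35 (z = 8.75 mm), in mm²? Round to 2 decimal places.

52.25 mm²

At z = 8.75 mm: the 9.5×5.5 cube contributes its full rectangle (area 52.25 mm²); the cube at (-1, -3) is not intersected at this z (z outside [4.5, 8]); Taking the first minus the rest: none of the subtracted shapes is present at this height, so the 9.5×5.5 cube is unchanged — area = 52.25 mm². Overall, the cross-section is a single solid region. Net area = 52.25 mm².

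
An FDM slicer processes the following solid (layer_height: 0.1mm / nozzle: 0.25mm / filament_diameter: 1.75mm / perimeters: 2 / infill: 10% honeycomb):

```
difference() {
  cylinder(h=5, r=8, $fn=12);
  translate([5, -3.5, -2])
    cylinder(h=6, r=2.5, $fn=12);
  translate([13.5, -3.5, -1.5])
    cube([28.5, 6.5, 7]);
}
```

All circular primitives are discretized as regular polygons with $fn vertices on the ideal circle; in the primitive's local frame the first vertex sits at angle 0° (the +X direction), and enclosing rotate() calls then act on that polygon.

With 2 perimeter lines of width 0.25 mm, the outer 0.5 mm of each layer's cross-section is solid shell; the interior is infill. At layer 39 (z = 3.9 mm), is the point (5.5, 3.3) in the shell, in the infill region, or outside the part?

infill

At z = 3.9 mm: the r=8 cylinder contributes a regular 12-gon of circumradius 8; the r=2.5 cylinder at (5, -3.5) contributes a regular 12-gon of circumradius 2.5; the cube at (13.5, -3.5) (footprint 28.5×6.5) is included at this height; Subtracting the remaining from the first: starting from the r=8 cylinder, the r=2.5 cylinder at (5, -3.5) partially overlaps it — only the 16.74 mm² overlap (of its 18.75 mm²) is removed, clipping the outline; the 28.5×6.5 cube at (13.5, -3.5) misses the remaining region (no effect) — 1 connected region. Overall, the cross-section is a single solid region. The nearest boundary edge runs (4.00, 6.93)→(6.93, 4.00); distance from the point to it = 1.50 mm. The point is inside the cross-section and 1.50 mm from the nearest boundary — more than the 0.5 mm shell width (2 × 0.25), so it's in the infill interior.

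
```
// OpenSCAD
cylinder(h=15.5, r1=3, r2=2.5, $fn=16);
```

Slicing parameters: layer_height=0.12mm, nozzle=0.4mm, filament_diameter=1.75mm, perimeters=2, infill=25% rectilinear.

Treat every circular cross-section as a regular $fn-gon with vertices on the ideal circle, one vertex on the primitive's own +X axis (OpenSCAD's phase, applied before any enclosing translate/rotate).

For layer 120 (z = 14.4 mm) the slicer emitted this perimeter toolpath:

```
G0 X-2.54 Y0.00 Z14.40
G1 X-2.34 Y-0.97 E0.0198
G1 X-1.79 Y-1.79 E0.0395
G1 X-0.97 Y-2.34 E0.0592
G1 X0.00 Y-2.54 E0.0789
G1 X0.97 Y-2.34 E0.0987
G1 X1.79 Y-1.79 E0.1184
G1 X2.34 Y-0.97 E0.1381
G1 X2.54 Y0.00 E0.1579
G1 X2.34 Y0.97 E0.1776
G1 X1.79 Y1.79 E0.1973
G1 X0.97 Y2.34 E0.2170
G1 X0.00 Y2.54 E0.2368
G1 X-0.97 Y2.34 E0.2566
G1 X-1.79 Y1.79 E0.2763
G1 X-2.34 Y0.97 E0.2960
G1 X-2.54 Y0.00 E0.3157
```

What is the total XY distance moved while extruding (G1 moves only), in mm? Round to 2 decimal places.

Sum the Euclidean lengths of each G1 segment: total = 15.82 mm.

15.82 mm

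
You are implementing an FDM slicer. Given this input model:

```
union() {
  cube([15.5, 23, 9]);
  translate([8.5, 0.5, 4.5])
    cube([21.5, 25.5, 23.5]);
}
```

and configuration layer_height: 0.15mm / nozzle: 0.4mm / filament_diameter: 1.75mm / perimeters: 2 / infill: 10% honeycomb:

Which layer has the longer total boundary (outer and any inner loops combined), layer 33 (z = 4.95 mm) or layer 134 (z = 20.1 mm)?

Layer 33 (z = 4.95): the 15.5×23 cube contributes its full rectangle (perimeter 77.00 mm); the cube at (8.5, 0.5) (footprint 21.5×25.5) is included at this height (perimeter 94.00 mm); Taking the union: the regions partially overlap (shared area 157.50 mm²), so the edge portions inside another operand are dropped and the merged outline is re-measured after clipping — boundary = 112.00 mm. So its perimeter = 112.00 mm. Layer 134 (z = 20.1): the cube does not reach this height (z outside [0, 9]); the 21.5×25.5 cube at (8.5, 0.5) contributes its full rectangle (perimeter 94.00 mm); Taking the union: only the 21.5×25.5 cube at (8.5, 0.5) is present, so the union is just that shape — boundary = 94.00 mm. So its perimeter = 94.00 mm. Layer 33 is larger (112.00 vs 94.00 mm).

layer 33 (z = 4.95 mm)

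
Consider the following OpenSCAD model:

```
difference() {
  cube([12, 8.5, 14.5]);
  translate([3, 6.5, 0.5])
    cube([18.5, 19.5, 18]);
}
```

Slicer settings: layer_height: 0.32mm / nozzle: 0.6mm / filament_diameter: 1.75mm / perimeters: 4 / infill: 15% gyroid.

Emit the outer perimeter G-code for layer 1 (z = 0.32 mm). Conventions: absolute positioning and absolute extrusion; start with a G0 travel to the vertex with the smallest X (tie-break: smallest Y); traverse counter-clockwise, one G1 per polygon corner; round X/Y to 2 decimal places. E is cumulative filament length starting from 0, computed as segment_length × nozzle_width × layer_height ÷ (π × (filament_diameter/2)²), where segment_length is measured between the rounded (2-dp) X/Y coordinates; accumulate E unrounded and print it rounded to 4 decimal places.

G0 X0.00 Y0.00 Z0.32
G1 X12.00 Y0.00 E0.9579
G1 X12.00 Y8.50 E1.6364
G1 X0.00 Y8.50 E2.5943
G1 X0.00 Y0.00 E3.2728

At z = 0.32 mm: the 12×8.5 cube contributes its full rectangle; the cube at (3, 6.5) is not intersected at this z (z outside [0.5, 18.5]); After the difference (first − rest): none of the subtracted shapes is present at this height, so the 12×8.5 cube is unchanged — 1 connected region. The outline is a single polygon with 4 vertices. Extrusion per mm of travel: 0.6 × 0.32 / (π × 0.875²) = 0.079824. Accumulating E over each segment gives final E = 3.2728.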